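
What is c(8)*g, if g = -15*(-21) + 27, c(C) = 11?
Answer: 3762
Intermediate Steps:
g = 342 (g = 315 + 27 = 342)
c(8)*g = 11*342 = 3762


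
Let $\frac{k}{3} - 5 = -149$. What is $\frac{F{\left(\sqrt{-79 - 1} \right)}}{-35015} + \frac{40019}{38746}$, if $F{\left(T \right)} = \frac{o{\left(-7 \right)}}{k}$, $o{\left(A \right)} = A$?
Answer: $\frac{302673165949}{293045297040} \approx 1.0329$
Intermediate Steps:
$k = -432$ ($k = 15 + 3 \left(-149\right) = 15 - 447 = -432$)
$F{\left(T \right)} = \frac{7}{432}$ ($F{\left(T \right)} = - \frac{7}{-432} = \left(-7\right) \left(- \frac{1}{432}\right) = \frac{7}{432}$)
$\frac{F{\left(\sqrt{-79 - 1} \right)}}{-35015} + \frac{40019}{38746} = \frac{7}{432 \left(-35015\right)} + \frac{40019}{38746} = \frac{7}{432} \left(- \frac{1}{35015}\right) + 40019 \cdot \frac{1}{38746} = - \frac{7}{15126480} + \frac{40019}{38746} = \frac{302673165949}{293045297040}$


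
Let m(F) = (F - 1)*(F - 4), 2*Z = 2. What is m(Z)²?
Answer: 0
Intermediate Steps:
Z = 1 (Z = (½)*2 = 1)
m(F) = (-1 + F)*(-4 + F)
m(Z)² = (4 + 1² - 5*1)² = (4 + 1 - 5)² = 0² = 0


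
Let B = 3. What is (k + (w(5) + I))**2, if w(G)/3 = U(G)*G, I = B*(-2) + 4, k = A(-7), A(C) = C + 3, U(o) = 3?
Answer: 1521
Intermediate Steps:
A(C) = 3 + C
k = -4 (k = 3 - 7 = -4)
I = -2 (I = 3*(-2) + 4 = -6 + 4 = -2)
w(G) = 9*G (w(G) = 3*(3*G) = 9*G)
(k + (w(5) + I))**2 = (-4 + (9*5 - 2))**2 = (-4 + (45 - 2))**2 = (-4 + 43)**2 = 39**2 = 1521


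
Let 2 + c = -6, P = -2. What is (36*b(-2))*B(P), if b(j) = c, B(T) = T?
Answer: 576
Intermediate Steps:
c = -8 (c = -2 - 6 = -8)
b(j) = -8
(36*b(-2))*B(P) = (36*(-8))*(-2) = -288*(-2) = 576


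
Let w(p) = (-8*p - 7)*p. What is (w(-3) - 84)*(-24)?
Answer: 3240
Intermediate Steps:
w(p) = p*(-7 - 8*p) (w(p) = (-7 - 8*p)*p = p*(-7 - 8*p))
(w(-3) - 84)*(-24) = (-1*(-3)*(7 + 8*(-3)) - 84)*(-24) = (-1*(-3)*(7 - 24) - 84)*(-24) = (-1*(-3)*(-17) - 84)*(-24) = (-51 - 84)*(-24) = -135*(-24) = 3240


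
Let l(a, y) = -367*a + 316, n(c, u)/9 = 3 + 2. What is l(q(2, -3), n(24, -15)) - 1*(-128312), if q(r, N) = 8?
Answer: 125692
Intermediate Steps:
n(c, u) = 45 (n(c, u) = 9*(3 + 2) = 9*5 = 45)
l(a, y) = 316 - 367*a
l(q(2, -3), n(24, -15)) - 1*(-128312) = (316 - 367*8) - 1*(-128312) = (316 - 2936) + 128312 = -2620 + 128312 = 125692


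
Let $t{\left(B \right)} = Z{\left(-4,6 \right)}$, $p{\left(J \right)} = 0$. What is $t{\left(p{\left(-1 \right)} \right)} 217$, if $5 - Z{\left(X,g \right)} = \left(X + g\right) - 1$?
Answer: $868$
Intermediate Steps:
$Z{\left(X,g \right)} = 6 - X - g$ ($Z{\left(X,g \right)} = 5 - \left(\left(X + g\right) - 1\right) = 5 - \left(-1 + X + g\right) = 6 - X - g$)
$t{\left(B \right)} = 4$ ($t{\left(B \right)} = 6 - -4 - 6 = 6 + 4 - 6 = 4$)
$t{\left(p{\left(-1 \right)} \right)} 217 = 4 \cdot 217 = 868$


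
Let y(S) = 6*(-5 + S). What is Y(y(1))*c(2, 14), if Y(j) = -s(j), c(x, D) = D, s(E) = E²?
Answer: -8064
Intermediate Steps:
y(S) = -30 + 6*S
Y(j) = -j²
Y(y(1))*c(2, 14) = -(-30 + 6*1)²*14 = -(-30 + 6)²*14 = -1*(-24)²*14 = -1*576*14 = -576*14 = -8064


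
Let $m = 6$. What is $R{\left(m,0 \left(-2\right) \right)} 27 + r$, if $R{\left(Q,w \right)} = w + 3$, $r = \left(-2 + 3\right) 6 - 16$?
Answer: $71$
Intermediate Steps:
$r = -10$ ($r = 1 \cdot 6 - 16 = 6 - 16 = -10$)
$R{\left(Q,w \right)} = 3 + w$
$R{\left(m,0 \left(-2\right) \right)} 27 + r = \left(3 + 0 \left(-2\right)\right) 27 - 10 = \left(3 + 0\right) 27 - 10 = 3 \cdot 27 - 10 = 81 - 10 = 71$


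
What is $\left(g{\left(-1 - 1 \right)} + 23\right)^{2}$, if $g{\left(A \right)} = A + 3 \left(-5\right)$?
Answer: $36$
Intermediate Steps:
$g{\left(A \right)} = -15 + A$ ($g{\left(A \right)} = A - 15 = -15 + A$)
$\left(g{\left(-1 - 1 \right)} + 23\right)^{2} = \left(\left(-15 - 2\right) + 23\right)^{2} = \left(-17 + 23\right)^{2} = 6^{2} = 36$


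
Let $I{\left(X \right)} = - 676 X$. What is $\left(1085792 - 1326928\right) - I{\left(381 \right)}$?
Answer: $16420$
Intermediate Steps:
$\left(1085792 - 1326928\right) - I{\left(381 \right)} = \left(1085792 - 1326928\right) - \left(-676\right) 381 = -241136 - -257556 = -241136 + 257556 = 16420$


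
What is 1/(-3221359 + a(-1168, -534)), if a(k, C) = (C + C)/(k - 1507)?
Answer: -2675/8617134257 ≈ -3.1043e-7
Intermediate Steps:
a(k, C) = 2*C/(-1507 + k) (a(k, C) = (2*C)/(-1507 + k) = 2*C/(-1507 + k))
1/(-3221359 + a(-1168, -534)) = 1/(-3221359 + 2*(-534)/(-1507 - 1168)) = 1/(-3221359 + 2*(-534)/(-2675)) = 1/(-3221359 + 2*(-534)*(-1/2675)) = 1/(-3221359 + 1068/2675) = 1/(-8617134257/2675) = -2675/8617134257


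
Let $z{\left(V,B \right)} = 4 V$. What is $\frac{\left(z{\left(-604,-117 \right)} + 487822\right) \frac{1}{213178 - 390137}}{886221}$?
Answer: $- \frac{17978}{5808325257} \approx -3.0952 \cdot 10^{-6}$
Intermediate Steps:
$\frac{\left(z{\left(-604,-117 \right)} + 487822\right) \frac{1}{213178 - 390137}}{886221} = \frac{\left(4 \left(-604\right) + 487822\right) \frac{1}{213178 - 390137}}{886221} = \frac{-2416 + 487822}{-176959} \cdot \frac{1}{886221} = 485406 \left(- \frac{1}{176959}\right) \frac{1}{886221} = \left(- \frac{485406}{176959}\right) \frac{1}{886221} = - \frac{17978}{5808325257}$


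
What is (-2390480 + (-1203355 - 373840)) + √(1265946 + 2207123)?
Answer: -3967675 + √3473069 ≈ -3.9658e+6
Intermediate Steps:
(-2390480 + (-1203355 - 373840)) + √(1265946 + 2207123) = (-2390480 - 1577195) + √3473069 = -3967675 + √3473069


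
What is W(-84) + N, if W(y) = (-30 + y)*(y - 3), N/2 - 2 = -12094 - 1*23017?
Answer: -60300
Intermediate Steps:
N = -70218 (N = 4 + 2*(-12094 - 1*23017) = 4 + 2*(-12094 - 23017) = 4 + 2*(-35111) = 4 - 70222 = -70218)
W(y) = (-30 + y)*(-3 + y)
W(-84) + N = (90 + (-84)² - 33*(-84)) - 70218 = (90 + 7056 + 2772) - 70218 = 9918 - 70218 = -60300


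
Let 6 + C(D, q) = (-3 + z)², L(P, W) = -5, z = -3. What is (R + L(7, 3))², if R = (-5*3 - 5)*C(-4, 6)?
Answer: 366025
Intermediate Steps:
C(D, q) = 30 (C(D, q) = -6 + (-3 - 3)² = -6 + (-6)² = -6 + 36 = 30)
R = -600 (R = (-5*3 - 5)*30 = (-15 - 5)*30 = -20*30 = -600)
(R + L(7, 3))² = (-600 - 5)² = (-605)² = 366025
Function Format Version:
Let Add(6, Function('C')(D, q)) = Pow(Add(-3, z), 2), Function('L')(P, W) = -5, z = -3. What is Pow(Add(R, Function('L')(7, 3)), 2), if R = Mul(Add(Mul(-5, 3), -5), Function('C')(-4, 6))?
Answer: 366025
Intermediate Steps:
Function('C')(D, q) = 30 (Function('C')(D, q) = Add(-6, Pow(Add(-3, -3), 2)) = Add(-6, Pow(-6, 2)) = Add(-6, 36) = 30)
R = -600 (R = Mul(Add(Mul(-5, 3), -5), 30) = Mul(Add(-15, -5), 30) = Mul(-20, 30) = -600)
Pow(Add(R, Function('L')(7, 3)), 2) = Pow(Add(-600, -5), 2) = Pow(-605, 2) = 366025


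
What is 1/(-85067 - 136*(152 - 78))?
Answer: -1/95131 ≈ -1.0512e-5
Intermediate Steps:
1/(-85067 - 136*(152 - 78)) = 1/(-85067 - 136*74) = 1/(-85067 - 10064) = 1/(-95131) = -1/95131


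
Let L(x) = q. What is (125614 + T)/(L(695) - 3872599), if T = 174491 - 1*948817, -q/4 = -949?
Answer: 648712/3868803 ≈ 0.16768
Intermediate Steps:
q = 3796 (q = -4*(-949) = 3796)
L(x) = 3796
T = -774326 (T = 174491 - 948817 = -774326)
(125614 + T)/(L(695) - 3872599) = (125614 - 774326)/(3796 - 3872599) = -648712/(-3868803) = -648712*(-1/3868803) = 648712/3868803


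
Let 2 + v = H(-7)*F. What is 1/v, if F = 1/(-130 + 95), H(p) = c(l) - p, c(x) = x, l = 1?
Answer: -35/78 ≈ -0.44872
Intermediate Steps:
H(p) = 1 - p
F = -1/35 (F = 1/(-35) = -1/35 ≈ -0.028571)
v = -78/35 (v = -2 + (1 - 1*(-7))*(-1/35) = -2 + (1 + 7)*(-1/35) = -2 + 8*(-1/35) = -2 - 8/35 = -78/35 ≈ -2.2286)
1/v = 1/(-78/35) = -35/78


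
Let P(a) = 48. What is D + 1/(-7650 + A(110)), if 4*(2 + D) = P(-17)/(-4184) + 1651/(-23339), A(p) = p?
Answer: -46493693938/23008869845 ≈ -2.0207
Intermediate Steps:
D = -98653883/48825188 (D = -2 + (48/(-4184) + 1651/(-23339))/4 = -2 + (48*(-1/4184) + 1651*(-1/23339))/4 = -2 + (-6/523 - 1651/23339)/4 = -2 + (¼)*(-1003507/12206297) = -2 - 1003507/48825188 = -98653883/48825188 ≈ -2.0206)
D + 1/(-7650 + A(110)) = -98653883/48825188 + 1/(-7650 + 110) = -98653883/48825188 + 1/(-7540) = -98653883/48825188 - 1/7540 = -46493693938/23008869845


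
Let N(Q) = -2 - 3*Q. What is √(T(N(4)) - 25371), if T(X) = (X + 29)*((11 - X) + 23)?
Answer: 3*I*√2739 ≈ 157.01*I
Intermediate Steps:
T(X) = (29 + X)*(34 - X)
√(T(N(4)) - 25371) = √((986 - (-2 - 3*4)² + 5*(-2 - 3*4)) - 25371) = √((986 - (-2 - 12)² + 5*(-2 - 12)) - 25371) = √((986 - 1*(-14)² + 5*(-14)) - 25371) = √((986 - 1*196 - 70) - 25371) = √((986 - 196 - 70) - 25371) = √(720 - 25371) = √(-24651) = 3*I*√2739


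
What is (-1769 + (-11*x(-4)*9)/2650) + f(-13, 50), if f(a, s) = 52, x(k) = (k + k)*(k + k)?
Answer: -2278193/1325 ≈ -1719.4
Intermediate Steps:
x(k) = 4*k**2 (x(k) = (2*k)*(2*k) = 4*k**2)
(-1769 + (-11*x(-4)*9)/2650) + f(-13, 50) = (-1769 + (-44*(-4)**2*9)/2650) + 52 = (-1769 + (-44*16*9)*(1/2650)) + 52 = (-1769 + (-11*64*9)*(1/2650)) + 52 = (-1769 - 704*9*(1/2650)) + 52 = (-1769 - 6336*1/2650) + 52 = (-1769 - 3168/1325) + 52 = -2347093/1325 + 52 = -2278193/1325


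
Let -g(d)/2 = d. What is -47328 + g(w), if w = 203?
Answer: -47734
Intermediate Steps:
g(d) = -2*d
-47328 + g(w) = -47328 - 2*203 = -47328 - 406 = -47734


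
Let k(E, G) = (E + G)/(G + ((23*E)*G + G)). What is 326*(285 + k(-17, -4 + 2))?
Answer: 36138893/389 ≈ 92902.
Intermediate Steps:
k(E, G) = (E + G)/(2*G + 23*E*G) (k(E, G) = (E + G)/(G + (23*E*G + G)) = (E + G)/(G + (G + 23*E*G)) = (E + G)/(2*G + 23*E*G))
326*(285 + k(-17, -4 + 2)) = 326*(285 + (-17 + (-4 + 2))/((-4 + 2)*(2 + 23*(-17)))) = 326*(285 + (-17 - 2)/((-2)*(2 - 391))) = 326*(285 - ½*(-19)/(-389)) = 326*(285 - ½*(-1/389)*(-19)) = 326*(285 - 19/778) = 326*(221711/778) = 36138893/389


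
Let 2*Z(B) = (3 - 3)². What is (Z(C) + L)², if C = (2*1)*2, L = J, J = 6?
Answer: 36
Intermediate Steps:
L = 6
C = 4 (C = 2*2 = 4)
Z(B) = 0 (Z(B) = (3 - 3)²/2 = (½)*0² = (½)*0 = 0)
(Z(C) + L)² = (0 + 6)² = 6² = 36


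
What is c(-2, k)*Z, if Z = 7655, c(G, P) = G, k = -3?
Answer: -15310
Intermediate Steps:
c(-2, k)*Z = -2*7655 = -15310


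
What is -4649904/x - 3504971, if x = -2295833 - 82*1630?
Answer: -2838432619933/809831 ≈ -3.5050e+6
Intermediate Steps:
x = -2429493 (x = -2295833 - 133660 = -2429493)
-4649904/x - 3504971 = -4649904/(-2429493) - 3504971 = -4649904*(-1/2429493) - 3504971 = 1549968/809831 - 3504971 = -2838432619933/809831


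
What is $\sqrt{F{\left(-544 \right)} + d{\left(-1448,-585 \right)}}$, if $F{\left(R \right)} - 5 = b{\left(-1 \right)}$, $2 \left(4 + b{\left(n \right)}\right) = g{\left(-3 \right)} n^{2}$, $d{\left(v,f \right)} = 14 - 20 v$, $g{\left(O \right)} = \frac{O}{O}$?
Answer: $\frac{3 \sqrt{12878}}{2} \approx 170.22$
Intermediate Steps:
$g{\left(O \right)} = 1$
$b{\left(n \right)} = -4 + \frac{n^{2}}{2}$ ($b{\left(n \right)} = -4 + \frac{1 n^{2}}{2} = -4 + \frac{n^{2}}{2}$)
$F{\left(R \right)} = \frac{3}{2}$ ($F{\left(R \right)} = 5 - \left(4 - \frac{\left(-1\right)^{2}}{2}\right) = 5 + \left(-4 + \frac{1}{2} \cdot 1\right) = 5 + \left(-4 + \frac{1}{2}\right) = 5 - \frac{7}{2} = \frac{3}{2}$)
$\sqrt{F{\left(-544 \right)} + d{\left(-1448,-585 \right)}} = \sqrt{\frac{3}{2} + \left(14 - -28960\right)} = \sqrt{\frac{3}{2} + \left(14 + 28960\right)} = \sqrt{\frac{3}{2} + 28974} = \sqrt{\frac{57951}{2}} = \frac{3 \sqrt{12878}}{2}$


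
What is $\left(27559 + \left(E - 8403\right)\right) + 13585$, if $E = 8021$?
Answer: $40762$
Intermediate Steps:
$\left(27559 + \left(E - 8403\right)\right) + 13585 = \left(27559 + \left(8021 - 8403\right)\right) + 13585 = \left(27559 - 382\right) + 13585 = 27177 + 13585 = 40762$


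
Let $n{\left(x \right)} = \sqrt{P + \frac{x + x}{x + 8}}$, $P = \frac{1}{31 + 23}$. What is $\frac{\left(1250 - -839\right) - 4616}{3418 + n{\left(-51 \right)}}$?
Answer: $- \frac{20055778092}{27127279577} + \frac{7581 \sqrt{1432158}}{27127279577} \approx -0.73899$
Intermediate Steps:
$P = \frac{1}{54} \approx 0.018519$
$n{\left(x \right)} = \sqrt{\frac{1}{54} + \frac{2 x}{8 + x}}$ ($n{\left(x \right)} = \sqrt{\frac{1}{54} + \frac{x + x}{x + 8}} = \sqrt{\frac{1}{54} + \frac{2 x}{8 + x}}$)
$\frac{\left(1250 - -839\right) - 4616}{3418 + n{\left(-51 \right)}} = \frac{\left(1250 - -839\right) - 4616}{3418 + \frac{\sqrt{6} \sqrt{\frac{8 + 109 \left(-51\right)}{8 - 51}}}{18}} = \frac{\left(1250 + 839\right) - 4616}{3418 + \frac{\sqrt{6} \sqrt{\frac{8 - 5559}{-43}}}{18}} = \frac{2089 - 4616}{3418 + \frac{\sqrt{6} \sqrt{\left(- \frac{1}{43}\right) \left(-5551\right)}}{18}} = - \frac{2527}{3418 + \frac{\sqrt{6} \sqrt{\frac{5551}{43}}}{18}} = - \frac{2527}{3418 + \frac{\sqrt{6} \frac{\sqrt{238693}}{43}}{18}} = - \frac{2527}{3418 + \frac{\sqrt{1432158}}{774}}$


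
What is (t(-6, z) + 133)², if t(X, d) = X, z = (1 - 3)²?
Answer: 16129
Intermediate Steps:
z = 4 (z = (-2)² = 4)
(t(-6, z) + 133)² = (-6 + 133)² = 127² = 16129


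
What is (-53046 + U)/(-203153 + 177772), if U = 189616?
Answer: -136570/25381 ≈ -5.3808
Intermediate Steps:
(-53046 + U)/(-203153 + 177772) = (-53046 + 189616)/(-203153 + 177772) = 136570/(-25381) = 136570*(-1/25381) = -136570/25381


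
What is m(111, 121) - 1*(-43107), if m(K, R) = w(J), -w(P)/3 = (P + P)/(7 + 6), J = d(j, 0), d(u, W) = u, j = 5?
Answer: 560361/13 ≈ 43105.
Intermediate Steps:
J = 5
w(P) = -6*P/13 (w(P) = -3*(P + P)/(7 + 6) = -3*2*P/13 = -6*P/13)
m(K, R) = -30/13 (m(K, R) = -6/13*5 = -30/13)
m(111, 121) - 1*(-43107) = -30/13 - 1*(-43107) = -30/13 + 43107 = 560361/13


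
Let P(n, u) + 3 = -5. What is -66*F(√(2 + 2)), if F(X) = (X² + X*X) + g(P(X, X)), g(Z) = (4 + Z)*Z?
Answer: -2640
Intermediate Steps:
P(n, u) = -8 (P(n, u) = -3 - 5 = -8)
g(Z) = Z*(4 + Z)
F(X) = 32 + 2*X² (F(X) = (X² + X*X) - 8*(4 - 8) = (X² + X²) - 8*(-4) = 2*X² + 32 = 32 + 2*X²)
-66*F(√(2 + 2)) = -66*(32 + 2*(√(2 + 2))²) = -66*(32 + 2*(√4)²) = -66*(32 + 2*2²) = -66*(32 + 2*4) = -66*(32 + 8) = -66*40 = -2640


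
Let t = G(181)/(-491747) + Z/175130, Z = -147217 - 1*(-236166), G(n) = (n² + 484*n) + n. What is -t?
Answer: -22629182923/86119652110 ≈ -0.26276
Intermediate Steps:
G(n) = n² + 485*n
Z = 88949 (Z = -147217 + 236166 = 88949)
t = 22629182923/86119652110 (t = (181*(485 + 181))/(-491747) + 88949/175130 = (181*666)*(-1/491747) + 88949*(1/175130) = 120546*(-1/491747) + 88949/175130 = -120546/491747 + 88949/175130 = 22629182923/86119652110 ≈ 0.26276)
-t = -1*22629182923/86119652110 = -22629182923/86119652110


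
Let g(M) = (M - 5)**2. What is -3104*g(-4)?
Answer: -251424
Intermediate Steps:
g(M) = (-5 + M)**2
-3104*g(-4) = -3104*(-5 - 4)**2 = -3104*(-9)**2 = -3104*81 = -251424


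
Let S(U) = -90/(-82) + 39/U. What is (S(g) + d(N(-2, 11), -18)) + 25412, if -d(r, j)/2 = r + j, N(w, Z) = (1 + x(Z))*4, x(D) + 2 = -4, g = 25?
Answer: 26127924/1025 ≈ 25491.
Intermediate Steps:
x(D) = -6 (x(D) = -2 - 4 = -6)
N(w, Z) = -20 (N(w, Z) = (1 - 6)*4 = -5*4 = -20)
d(r, j) = -2*j - 2*r (d(r, j) = -2*(r + j) = -2*(j + r) = -2*j - 2*r)
S(U) = 45/41 + 39/U (S(U) = -90*(-1/82) + 39/U = 45/41 + 39/U)
(S(g) + d(N(-2, 11), -18)) + 25412 = ((45/41 + 39/25) + (-2*(-18) - 2*(-20))) + 25412 = ((45/41 + 39*(1/25)) + (36 + 40)) + 25412 = ((45/41 + 39/25) + 76) + 25412 = (2724/1025 + 76) + 25412 = 80624/1025 + 25412 = 26127924/1025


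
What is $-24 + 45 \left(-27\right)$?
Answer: $-1239$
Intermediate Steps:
$-24 + 45 \left(-27\right) = -24 - 1215 = -1239$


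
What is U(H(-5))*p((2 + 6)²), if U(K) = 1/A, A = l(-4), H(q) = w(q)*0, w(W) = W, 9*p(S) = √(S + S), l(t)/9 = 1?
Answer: 8*√2/81 ≈ 0.13968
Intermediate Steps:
l(t) = 9 (l(t) = 9*1 = 9)
p(S) = √2*√S/9 (p(S) = √(S + S)/9 = √(2*S)/9 = (√2*√S)/9 = √2*√S/9)
H(q) = 0 (H(q) = q*0 = 0)
A = 9
U(K) = ⅑ (U(K) = 1/9 = ⅑)
U(H(-5))*p((2 + 6)²) = (√2*√((2 + 6)²)/9)/9 = (√2*√(8²)/9)/9 = (√2*√64/9)/9 = ((⅑)*√2*8)/9 = (8*√2/9)/9 = 8*√2/81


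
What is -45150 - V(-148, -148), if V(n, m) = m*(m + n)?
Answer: -88958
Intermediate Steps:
-45150 - V(-148, -148) = -45150 - (-148)*(-148 - 148) = -45150 - (-148)*(-296) = -45150 - 1*43808 = -45150 - 43808 = -88958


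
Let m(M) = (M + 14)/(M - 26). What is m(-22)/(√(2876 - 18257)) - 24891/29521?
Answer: -24891/29521 - I*√1709/30762 ≈ -0.84316 - 0.0013439*I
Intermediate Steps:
m(M) = (14 + M)/(-26 + M)
m(-22)/(√(2876 - 18257)) - 24891/29521 = ((14 - 22)/(-26 - 22))/(√(2876 - 18257)) - 24891/29521 = (-8/(-48))/(√(-15381)) - 24891*1/29521 = (-1/48*(-8))/((3*I*√1709)) - 24891/29521 = (-I*√1709/5127)/6 - 24891/29521 = -I*√1709/30762 - 24891/29521 = -24891/29521 - I*√1709/30762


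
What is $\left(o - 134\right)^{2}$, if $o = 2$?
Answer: $17424$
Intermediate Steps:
$\left(o - 134\right)^{2} = \left(2 - 134\right)^{2} = \left(-132\right)^{2} = 17424$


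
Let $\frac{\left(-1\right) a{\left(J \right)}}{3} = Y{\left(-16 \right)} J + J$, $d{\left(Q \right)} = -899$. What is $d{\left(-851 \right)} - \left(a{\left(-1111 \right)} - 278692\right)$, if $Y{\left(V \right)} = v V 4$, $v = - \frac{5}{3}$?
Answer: $-81060$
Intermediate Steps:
$v = - \frac{5}{3}$ ($v = \left(-5\right) \frac{1}{3} = - \frac{5}{3} \approx -1.6667$)
$Y{\left(V \right)} = - \frac{20 V}{3}$ ($Y{\left(V \right)} = - \frac{5 V}{3} \cdot 4 = - \frac{20 V}{3}$)
$a{\left(J \right)} = - 323 J$ ($a{\left(J \right)} = - 3 \left(\left(- \frac{20}{3}\right) \left(-16\right) J + J\right) = - 3 \left(\frac{320 J}{3} + J\right) = - 3 \frac{323 J}{3} = - 323 J$)
$d{\left(-851 \right)} - \left(a{\left(-1111 \right)} - 278692\right) = -899 - \left(\left(-323\right) \left(-1111\right) - 278692\right) = -899 - \left(358853 - 278692\right) = -899 - 80161 = -81060$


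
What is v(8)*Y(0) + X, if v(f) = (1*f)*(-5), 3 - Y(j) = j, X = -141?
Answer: -261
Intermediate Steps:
Y(j) = 3 - j
v(f) = -5*f (v(f) = f*(-5) = -5*f)
v(8)*Y(0) + X = (-5*8)*(3 - 1*0) - 141 = -40*(3 + 0) - 141 = -40*3 - 141 = -120 - 141 = -261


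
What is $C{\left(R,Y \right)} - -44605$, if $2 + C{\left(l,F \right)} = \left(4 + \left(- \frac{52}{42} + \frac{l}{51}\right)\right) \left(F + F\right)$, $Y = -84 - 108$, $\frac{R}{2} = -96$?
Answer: $\frac{5353581}{119} \approx 44988.0$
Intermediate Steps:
$R = -192$ ($R = 2 \left(-96\right) = -192$)
$Y = -192$ ($Y = -84 - 108 = -192$)
$C{\left(l,F \right)} = -2 + 2 F \left(\frac{58}{21} + \frac{l}{51}\right)$ ($C{\left(l,F \right)} = -2 + \left(4 + \left(- \frac{52}{42} + \frac{l}{51}\right)\right) \left(F + F\right) = -2 + \left(4 + \left(\left(-52\right) \frac{1}{42} + l \frac{1}{51}\right)\right) 2 F = -2 + \left(4 + \left(- \frac{26}{21} + \frac{l}{51}\right)\right) 2 F = -2 + \left(\frac{58}{21} + \frac{l}{51}\right) 2 F = -2 + 2 F \left(\frac{58}{21} + \frac{l}{51}\right)$)
$C{\left(R,Y \right)} - -44605 = \left(-2 + \frac{116}{21} \left(-192\right) + \frac{2}{51} \left(-192\right) \left(-192\right)\right) - -44605 = \left(-2 - \frac{7424}{7} + \frac{24576}{17}\right) + 44605 = \frac{45586}{119} + 44605 = \frac{5353581}{119}$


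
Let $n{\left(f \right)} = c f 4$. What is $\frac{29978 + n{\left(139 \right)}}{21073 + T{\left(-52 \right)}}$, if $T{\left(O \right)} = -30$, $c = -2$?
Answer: $\frac{28866}{21043} \approx 1.3718$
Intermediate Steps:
$n{\left(f \right)} = - 8 f$ ($n{\left(f \right)} = - 2 f 4 = - 8 f$)
$\frac{29978 + n{\left(139 \right)}}{21073 + T{\left(-52 \right)}} = \frac{29978 - 1112}{21073 - 30} = \frac{29978 - 1112}{21043} = 28866 \cdot \frac{1}{21043} = \frac{28866}{21043}$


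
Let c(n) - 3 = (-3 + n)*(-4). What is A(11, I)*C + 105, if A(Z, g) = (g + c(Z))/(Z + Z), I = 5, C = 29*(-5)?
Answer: 2895/11 ≈ 263.18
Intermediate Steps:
C = -145
c(n) = 15 - 4*n (c(n) = 3 + (-3 + n)*(-4) = 3 + (12 - 4*n) = 15 - 4*n)
A(Z, g) = (15 + g - 4*Z)/(2*Z) (A(Z, g) = (g + (15 - 4*Z))/(Z + Z) = (15 + g - 4*Z)/((2*Z)) = (15 + g - 4*Z)*(1/(2*Z)) = (15 + g - 4*Z)/(2*Z))
A(11, I)*C + 105 = ((1/2)*(15 + 5 - 4*11)/11)*(-145) + 105 = ((1/2)*(1/11)*(15 + 5 - 44))*(-145) + 105 = ((1/2)*(1/11)*(-24))*(-145) + 105 = -12/11*(-145) + 105 = 1740/11 + 105 = 2895/11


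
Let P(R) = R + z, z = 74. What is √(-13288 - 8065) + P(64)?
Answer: 138 + I*√21353 ≈ 138.0 + 146.13*I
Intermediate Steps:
P(R) = 74 + R (P(R) = R + 74 = 74 + R)
√(-13288 - 8065) + P(64) = √(-13288 - 8065) + (74 + 64) = √(-21353) + 138 = I*√21353 + 138 = 138 + I*√21353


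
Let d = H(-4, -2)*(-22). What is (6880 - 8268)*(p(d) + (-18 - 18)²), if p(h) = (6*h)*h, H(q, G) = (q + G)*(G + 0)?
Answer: -582227136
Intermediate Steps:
H(q, G) = G*(G + q) (H(q, G) = (G + q)*G = G*(G + q))
d = -264 (d = -2*(-2 - 4)*(-22) = -2*(-6)*(-22) = 12*(-22) = -264)
p(h) = 6*h²
(6880 - 8268)*(p(d) + (-18 - 18)²) = (6880 - 8268)*(6*(-264)² + (-18 - 18)²) = -1388*(6*69696 + (-36)²) = -1388*(418176 + 1296) = -1388*419472 = -582227136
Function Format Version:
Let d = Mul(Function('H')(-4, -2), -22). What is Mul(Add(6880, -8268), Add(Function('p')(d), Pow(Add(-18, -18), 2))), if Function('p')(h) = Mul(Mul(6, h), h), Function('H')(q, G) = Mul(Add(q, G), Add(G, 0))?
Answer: -582227136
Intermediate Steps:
Function('H')(q, G) = Mul(G, Add(G, q)) (Function('H')(q, G) = Mul(Add(G, q), G) = Mul(G, Add(G, q)))
d = -264 (d = Mul(Mul(-2, Add(-2, -4)), -22) = Mul(Mul(-2, -6), -22) = Mul(12, -22) = -264)
Function('p')(h) = Mul(6, Pow(h, 2))
Mul(Add(6880, -8268), Add(Function('p')(d), Pow(Add(-18, -18), 2))) = Mul(Add(6880, -8268), Add(Mul(6, Pow(-264, 2)), Pow(Add(-18, -18), 2))) = Mul(-1388, Add(Mul(6, 69696), Pow(-36, 2))) = Mul(-1388, Add(418176, 1296)) = Mul(-1388, 419472) = -582227136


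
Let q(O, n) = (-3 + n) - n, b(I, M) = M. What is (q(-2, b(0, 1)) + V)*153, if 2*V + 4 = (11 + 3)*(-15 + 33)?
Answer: 18513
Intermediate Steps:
V = 124 (V = -2 + ((11 + 3)*(-15 + 33))/2 = -2 + (14*18)/2 = -2 + (½)*252 = -2 + 126 = 124)
q(O, n) = -3
(q(-2, b(0, 1)) + V)*153 = (-3 + 124)*153 = 121*153 = 18513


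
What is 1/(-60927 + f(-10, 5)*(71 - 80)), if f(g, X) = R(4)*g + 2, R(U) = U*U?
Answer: -1/59505 ≈ -1.6805e-5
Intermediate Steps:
R(U) = U**2
f(g, X) = 2 + 16*g (f(g, X) = 4**2*g + 2 = 16*g + 2 = 2 + 16*g)
1/(-60927 + f(-10, 5)*(71 - 80)) = 1/(-60927 + (2 + 16*(-10))*(71 - 80)) = 1/(-60927 + (2 - 160)*(-9)) = 1/(-60927 - 158*(-9)) = 1/(-60927 + 1422) = 1/(-59505) = -1/59505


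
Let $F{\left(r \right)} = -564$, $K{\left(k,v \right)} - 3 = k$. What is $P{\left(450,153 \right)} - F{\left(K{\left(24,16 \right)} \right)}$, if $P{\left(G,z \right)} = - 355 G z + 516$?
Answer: $-24440670$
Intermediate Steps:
$K{\left(k,v \right)} = 3 + k$
$P{\left(G,z \right)} = 516 - 355 G z$ ($P{\left(G,z \right)} = - 355 G z + 516 = 516 - 355 G z$)
$P{\left(450,153 \right)} - F{\left(K{\left(24,16 \right)} \right)} = \left(516 - 159750 \cdot 153\right) - -564 = \left(516 - 24441750\right) + 564 = -24441234 + 564 = -24440670$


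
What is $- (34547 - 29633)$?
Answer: $-4914$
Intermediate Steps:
$- (34547 - 29633) = \left(-1\right) 4914 = -4914$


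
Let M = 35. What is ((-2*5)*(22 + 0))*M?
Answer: -7700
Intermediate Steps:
((-2*5)*(22 + 0))*M = ((-2*5)*(22 + 0))*35 = -10*22*35 = -220*35 = -7700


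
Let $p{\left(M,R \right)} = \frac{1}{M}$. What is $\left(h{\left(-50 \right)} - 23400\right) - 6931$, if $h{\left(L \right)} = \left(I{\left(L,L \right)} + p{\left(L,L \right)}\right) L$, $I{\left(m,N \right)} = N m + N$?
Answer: $-152830$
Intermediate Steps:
$I{\left(m,N \right)} = N + N m$
$h{\left(L \right)} = L \left(\frac{1}{L} + L \left(1 + L\right)\right)$ ($h{\left(L \right)} = \left(L \left(1 + L\right) + \frac{1}{L}\right) L = \left(\frac{1}{L} + L \left(1 + L\right)\right) L = L \left(\frac{1}{L} + L \left(1 + L\right)\right)$)
$\left(h{\left(-50 \right)} - 23400\right) - 6931 = \left(\left(1 + \left(-50\right)^{2} \left(1 - 50\right)\right) - 23400\right) - 6931 = \left(\left(1 + 2500 \left(-49\right)\right) - 23400\right) - 6931 = \left(\left(1 - 122500\right) - 23400\right) - 6931 = \left(-122499 - 23400\right) - 6931 = -145899 - 6931 = -152830$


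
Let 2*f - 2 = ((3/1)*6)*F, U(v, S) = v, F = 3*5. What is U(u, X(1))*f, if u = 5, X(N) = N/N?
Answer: 680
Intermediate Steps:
X(N) = 1
F = 15
f = 136 (f = 1 + (((3/1)*6)*15)/2 = 1 + (((3*1)*6)*15)/2 = 1 + ((3*6)*15)/2 = 1 + (18*15)/2 = 1 + (½)*270 = 1 + 135 = 136)
U(u, X(1))*f = 5*136 = 680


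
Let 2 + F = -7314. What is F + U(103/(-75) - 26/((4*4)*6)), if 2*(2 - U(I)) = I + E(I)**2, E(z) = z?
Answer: -21065845129/2880000 ≈ -7314.5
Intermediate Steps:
F = -7316 (F = -2 - 7314 = -7316)
U(I) = 2 - I/2 - I**2/2 (U(I) = 2 - (I + I**2)/2 = 2 + (-I/2 - I**2/2) = 2 - I/2 - I**2/2)
F + U(103/(-75) - 26/((4*4)*6)) = -7316 + (2 - (103/(-75) - 26/((4*4)*6))/2 - (103/(-75) - 26/((4*4)*6))**2/2) = -7316 + (2 - (103*(-1/75) - 26/(16*6))/2 - (103*(-1/75) - 26/(16*6))**2/2) = -7316 + (2 - (-103/75 - 26/96)/2 - (-103/75 - 26/96)**2/2) = -7316 + (2 - (-103/75 - 26*1/96)/2 - (-103/75 - 26*1/96)**2/2) = -7316 + (2 - (-103/75 - 13/48)/2 - (-103/75 - 13/48)**2/2) = -7316 + (2 - 1/2*(-1973/1200) - (-1973/1200)**2/2) = -7316 + (2 + 1973/2400 - 1/2*3892729/1440000) = -7316 + (2 + 1973/2400 - 3892729/2880000) = -7316 + 4234871/2880000 = -21065845129/2880000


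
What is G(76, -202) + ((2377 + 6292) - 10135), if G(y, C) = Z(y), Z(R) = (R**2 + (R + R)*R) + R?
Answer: 15938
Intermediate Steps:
Z(R) = R + 3*R**2 (Z(R) = (R**2 + (2*R)*R) + R = (R**2 + 2*R**2) + R = 3*R**2 + R = R + 3*R**2)
G(y, C) = y*(1 + 3*y)
G(76, -202) + ((2377 + 6292) - 10135) = 76*(1 + 3*76) + ((2377 + 6292) - 10135) = 76*(1 + 228) + (8669 - 10135) = 76*229 - 1466 = 17404 - 1466 = 15938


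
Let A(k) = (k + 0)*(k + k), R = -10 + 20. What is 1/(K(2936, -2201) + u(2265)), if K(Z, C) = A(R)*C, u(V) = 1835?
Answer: -1/438365 ≈ -2.2812e-6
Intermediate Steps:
R = 10
A(k) = 2*k² (A(k) = k*(2*k) = 2*k²)
K(Z, C) = 200*C (K(Z, C) = (2*10²)*C = (2*100)*C = 200*C)
1/(K(2936, -2201) + u(2265)) = 1/(200*(-2201) + 1835) = 1/(-440200 + 1835) = 1/(-438365) = -1/438365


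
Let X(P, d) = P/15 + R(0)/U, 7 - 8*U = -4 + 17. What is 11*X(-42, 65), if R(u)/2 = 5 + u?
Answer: -2662/15 ≈ -177.47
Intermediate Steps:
R(u) = 10 + 2*u (R(u) = 2*(5 + u) = 10 + 2*u)
U = -¾ (U = 7/8 - (-4 + 17)/8 = 7/8 - ⅛*13 = 7/8 - 13/8 = -¾ ≈ -0.75000)
X(P, d) = -40/3 + P/15 (X(P, d) = P/15 + (10 + 2*0)/(-¾) = P*(1/15) + (10 + 0)*(-4/3) = P/15 + 10*(-4/3) = P/15 - 40/3 = -40/3 + P/15)
11*X(-42, 65) = 11*(-40/3 + (1/15)*(-42)) = 11*(-40/3 - 14/5) = 11*(-242/15) = -2662/15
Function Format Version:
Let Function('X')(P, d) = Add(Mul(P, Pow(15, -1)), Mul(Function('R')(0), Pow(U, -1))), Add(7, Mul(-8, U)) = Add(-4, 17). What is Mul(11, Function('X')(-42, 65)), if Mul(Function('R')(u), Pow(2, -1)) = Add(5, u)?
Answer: Rational(-2662, 15) ≈ -177.47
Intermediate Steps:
Function('R')(u) = Add(10, Mul(2, u)) (Function('R')(u) = Mul(2, Add(5, u)) = Add(10, Mul(2, u)))
U = Rational(-3, 4) (U = Add(Rational(7, 8), Mul(Rational(-1, 8), Add(-4, 17))) = Add(Rational(7, 8), Mul(Rational(-1, 8), 13)) = Add(Rational(7, 8), Rational(-13, 8)) = Rational(-3, 4) ≈ -0.75000)
Function('X')(P, d) = Add(Rational(-40, 3), Mul(Rational(1, 15), P)) (Function('X')(P, d) = Add(Mul(P, Pow(15, -1)), Mul(Add(10, Mul(2, 0)), Pow(Rational(-3, 4), -1))) = Add(Mul(P, Rational(1, 15)), Mul(Add(10, 0), Rational(-4, 3))) = Add(Mul(Rational(1, 15), P), Mul(10, Rational(-4, 3))) = Add(Mul(Rational(1, 15), P), Rational(-40, 3)) = Add(Rational(-40, 3), Mul(Rational(1, 15), P)))
Mul(11, Function('X')(-42, 65)) = Mul(11, Add(Rational(-40, 3), Mul(Rational(1, 15), -42))) = Mul(11, Add(Rational(-40, 3), Rational(-14, 5))) = Mul(11, Rational(-242, 15)) = Rational(-2662, 15)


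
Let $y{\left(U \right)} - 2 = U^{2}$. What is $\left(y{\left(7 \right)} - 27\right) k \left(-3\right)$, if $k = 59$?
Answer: $-4248$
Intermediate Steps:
$y{\left(U \right)} = 2 + U^{2}$
$\left(y{\left(7 \right)} - 27\right) k \left(-3\right) = \left(\left(2 + 7^{2}\right) - 27\right) 59 \left(-3\right) = \left(\left(2 + 49\right) - 27\right) 59 \left(-3\right) = \left(51 - 27\right) 59 \left(-3\right) = 24 \cdot 59 \left(-3\right) = 1416 \left(-3\right) = -4248$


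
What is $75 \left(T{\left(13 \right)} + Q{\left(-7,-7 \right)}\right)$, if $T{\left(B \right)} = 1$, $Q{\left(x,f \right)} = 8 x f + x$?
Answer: $28950$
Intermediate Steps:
$Q{\left(x,f \right)} = x + 8 f x$ ($Q{\left(x,f \right)} = 8 f x + x = x + 8 f x$)
$75 \left(T{\left(13 \right)} + Q{\left(-7,-7 \right)}\right) = 75 \left(1 - 7 \left(1 + 8 \left(-7\right)\right)\right) = 75 \left(1 - 7 \left(1 - 56\right)\right) = 75 \left(1 - -385\right) = 75 \left(1 + 385\right) = 75 \cdot 386 = 28950$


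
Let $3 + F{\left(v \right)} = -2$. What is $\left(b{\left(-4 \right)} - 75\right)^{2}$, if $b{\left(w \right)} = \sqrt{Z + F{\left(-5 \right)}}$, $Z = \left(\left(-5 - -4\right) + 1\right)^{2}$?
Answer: $\left(75 - i \sqrt{5}\right)^{2} \approx 5620.0 - 335.41 i$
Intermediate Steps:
$F{\left(v \right)} = -5$ ($F{\left(v \right)} = -3 - 2 = -5$)
$Z = 0$ ($Z = \left(\left(-5 + 4\right) + 1\right)^{2} = \left(-1 + 1\right)^{2} = 0^{2} = 0$)
$b{\left(w \right)} = i \sqrt{5}$ ($b{\left(w \right)} = \sqrt{0 - 5} = \sqrt{-5} = i \sqrt{5}$)
$\left(b{\left(-4 \right)} - 75\right)^{2} = \left(i \sqrt{5} - 75\right)^{2} = \left(-75 + i \sqrt{5}\right)^{2}$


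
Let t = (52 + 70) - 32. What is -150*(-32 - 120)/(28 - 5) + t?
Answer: 24870/23 ≈ 1081.3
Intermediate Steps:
t = 90 (t = 122 - 32 = 90)
-150*(-32 - 120)/(28 - 5) + t = -150*(-32 - 120)/(28 - 5) + 90 = -(-22800)/23 + 90 = -150*(-152/23) + 90 = 22800/23 + 90 = 24870/23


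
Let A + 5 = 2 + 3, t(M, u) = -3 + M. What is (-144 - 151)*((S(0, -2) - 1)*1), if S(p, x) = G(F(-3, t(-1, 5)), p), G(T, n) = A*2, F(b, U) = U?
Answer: 295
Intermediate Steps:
A = 0 (A = -5 + (2 + 3) = -5 + 5 = 0)
G(T, n) = 0 (G(T, n) = 0*2 = 0)
S(p, x) = 0
(-144 - 151)*((S(0, -2) - 1)*1) = (-144 - 151)*((0 - 1)*1) = -(-295) = -295*(-1) = 295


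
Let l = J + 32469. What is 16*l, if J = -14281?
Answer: 291008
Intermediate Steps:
l = 18188 (l = -14281 + 32469 = 18188)
16*l = 16*18188 = 291008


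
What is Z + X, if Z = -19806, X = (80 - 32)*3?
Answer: -19662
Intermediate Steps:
X = 144 (X = 48*3 = 144)
Z + X = -19806 + 144 = -19662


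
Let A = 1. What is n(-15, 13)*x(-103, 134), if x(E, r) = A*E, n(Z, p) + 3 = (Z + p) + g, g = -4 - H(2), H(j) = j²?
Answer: 1339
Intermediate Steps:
g = -8 (g = -4 - 1*2² = -4 - 1*4 = -4 - 4 = -8)
n(Z, p) = -11 + Z + p (n(Z, p) = -3 + ((Z + p) - 8) = -3 + (-8 + Z + p) = -11 + Z + p)
x(E, r) = E (x(E, r) = 1*E = E)
n(-15, 13)*x(-103, 134) = (-11 - 15 + 13)*(-103) = -13*(-103) = 1339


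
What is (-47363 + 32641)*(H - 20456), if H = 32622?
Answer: -179107852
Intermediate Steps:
(-47363 + 32641)*(H - 20456) = (-47363 + 32641)*(32622 - 20456) = -14722*12166 = -179107852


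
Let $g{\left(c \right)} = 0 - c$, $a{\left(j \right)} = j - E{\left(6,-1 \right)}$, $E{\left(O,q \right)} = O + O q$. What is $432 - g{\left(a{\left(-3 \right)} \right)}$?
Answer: $429$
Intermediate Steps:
$a{\left(j \right)} = j$ ($a{\left(j \right)} = j - 6 \left(1 - 1\right) = j - 6 \cdot 0 = j - 0 = j + 0 = j$)
$g{\left(c \right)} = - c$
$432 - g{\left(a{\left(-3 \right)} \right)} = 432 - \left(-1\right) \left(-3\right) = 432 - 3 = 429$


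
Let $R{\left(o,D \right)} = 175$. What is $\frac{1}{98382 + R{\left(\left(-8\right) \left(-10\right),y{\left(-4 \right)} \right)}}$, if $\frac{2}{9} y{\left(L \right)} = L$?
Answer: $\frac{1}{98557} \approx 1.0146 \cdot 10^{-5}$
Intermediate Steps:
$y{\left(L \right)} = \frac{9 L}{2}$
$\frac{1}{98382 + R{\left(\left(-8\right) \left(-10\right),y{\left(-4 \right)} \right)}} = \frac{1}{98382 + 175} = \frac{1}{98557}$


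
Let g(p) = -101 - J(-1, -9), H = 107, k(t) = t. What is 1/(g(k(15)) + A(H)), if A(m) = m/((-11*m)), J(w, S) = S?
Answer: -11/1013 ≈ -0.010859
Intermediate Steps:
A(m) = -1/11 (A(m) = m*(-1/(11*m)) = -1/11)
g(p) = -92 (g(p) = -101 - 1*(-9) = -101 + 9 = -92)
1/(g(k(15)) + A(H)) = 1/(-92 - 1/11) = 1/(-1013/11) = -11/1013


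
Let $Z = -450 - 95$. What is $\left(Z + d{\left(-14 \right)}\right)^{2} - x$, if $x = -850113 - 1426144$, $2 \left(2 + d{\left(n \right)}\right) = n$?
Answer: $2583173$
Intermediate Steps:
$Z = -545$
$d{\left(n \right)} = -2 + \frac{n}{2}$
$x = -2276257$
$\left(Z + d{\left(-14 \right)}\right)^{2} - x = \left(-545 + \left(-2 + \frac{1}{2} \left(-14\right)\right)\right)^{2} - -2276257 = \left(-545 - 9\right)^{2} + 2276257 = \left(-554\right)^{2} + 2276257 = 306916 + 2276257 = 2583173$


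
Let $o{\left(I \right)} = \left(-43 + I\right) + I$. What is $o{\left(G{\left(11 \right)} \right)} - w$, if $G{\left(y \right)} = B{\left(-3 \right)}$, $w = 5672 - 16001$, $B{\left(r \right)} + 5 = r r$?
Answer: $10294$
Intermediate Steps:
$B{\left(r \right)} = -5 + r^{2}$ ($B{\left(r \right)} = -5 + r r = -5 + r^{2}$)
$w = -10329$ ($w = 5672 - 16001 = -10329$)
$G{\left(y \right)} = 4$ ($G{\left(y \right)} = -5 + \left(-3\right)^{2} = -5 + 9 = 4$)
$o{\left(I \right)} = -43 + 2 I$
$o{\left(G{\left(11 \right)} \right)} - w = \left(-43 + 2 \cdot 4\right) - -10329 = \left(-43 + 8\right) + 10329 = -35 + 10329 = 10294$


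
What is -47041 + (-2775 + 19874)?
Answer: -29942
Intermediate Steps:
-47041 + (-2775 + 19874) = -47041 + 17099 = -29942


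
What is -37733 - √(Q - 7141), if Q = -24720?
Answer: -37733 - I*√31861 ≈ -37733.0 - 178.5*I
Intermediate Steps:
-37733 - √(Q - 7141) = -37733 - √(-24720 - 7141) = -37733 - √(-31861) = -37733 - I*√31861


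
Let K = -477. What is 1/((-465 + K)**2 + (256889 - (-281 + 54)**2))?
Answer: 1/1092724 ≈ 9.1514e-7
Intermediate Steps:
1/((-465 + K)**2 + (256889 - (-281 + 54)**2)) = 1/((-465 - 477)**2 + (256889 - (-281 + 54)**2)) = 1/((-942)**2 + (256889 - 1*(-227)**2)) = 1/(887364 + (256889 - 1*51529)) = 1/(887364 + (256889 - 51529)) = 1/(887364 + 205360) = 1/1092724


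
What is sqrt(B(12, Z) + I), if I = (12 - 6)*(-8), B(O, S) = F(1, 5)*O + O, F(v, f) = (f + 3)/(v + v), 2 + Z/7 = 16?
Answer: 2*sqrt(3) ≈ 3.4641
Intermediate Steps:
Z = 98 (Z = -14 + 7*16 = -14 + 112 = 98)
F(v, f) = (3 + f)/(2*v) (F(v, f) = (3 + f)/((2*v)) = (3 + f)*(1/(2*v)) = (3 + f)/(2*v))
B(O, S) = 5*O (B(O, S) = ((1/2)*(3 + 5)/1)*O + O = ((1/2)*1*8)*O + O = 4*O + O = 5*O)
I = -48 (I = 6*(-8) = -48)
sqrt(B(12, Z) + I) = sqrt(5*12 - 48) = sqrt(60 - 48) = sqrt(12) = 2*sqrt(3)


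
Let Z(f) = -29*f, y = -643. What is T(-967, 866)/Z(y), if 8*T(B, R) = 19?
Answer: 19/149176 ≈ 0.00012737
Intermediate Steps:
T(B, R) = 19/8 (T(B, R) = (⅛)*19 = 19/8)
T(-967, 866)/Z(y) = 19/(8*((-29*(-643)))) = (19/8)/18647 = (19/8)*(1/18647) = 19/149176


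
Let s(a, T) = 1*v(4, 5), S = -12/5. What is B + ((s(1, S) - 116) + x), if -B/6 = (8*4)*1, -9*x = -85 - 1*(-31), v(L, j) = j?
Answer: -297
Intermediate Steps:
S = -12/5 (S = -12*1/5 = -12/5 ≈ -2.4000)
s(a, T) = 5 (s(a, T) = 1*5 = 5)
x = 6 (x = -(-85 - 1*(-31))/9 = -(-85 + 31)/9 = -1/9*(-54) = 6)
B = -192 (B = -6*8*4 = -192 ≈ -192.00)
B + ((s(1, S) - 116) + x) = -192 + ((5 - 116) + 6) = -192 + (-111 + 6) = -192 - 105 = -297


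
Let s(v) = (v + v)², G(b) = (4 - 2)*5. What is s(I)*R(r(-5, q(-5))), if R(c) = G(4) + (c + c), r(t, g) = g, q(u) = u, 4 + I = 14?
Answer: 0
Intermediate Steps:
I = 10 (I = -4 + 14 = 10)
G(b) = 10 (G(b) = 2*5 = 10)
R(c) = 10 + 2*c (R(c) = 10 + (c + c) = 10 + 2*c)
s(v) = 4*v² (s(v) = (2*v)² = 4*v²)
s(I)*R(r(-5, q(-5))) = (4*10²)*(10 + 2*(-5)) = (4*100)*(10 - 10) = 400*0 = 0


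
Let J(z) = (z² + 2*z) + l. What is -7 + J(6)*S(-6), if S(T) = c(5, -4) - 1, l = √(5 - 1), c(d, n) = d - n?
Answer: 393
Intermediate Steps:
l = 2 (l = √4 = 2)
S(T) = 8 (S(T) = (5 - 1*(-4)) - 1 = (5 + 4) - 1 = 9 - 1 = 8)
J(z) = 2 + z² + 2*z (J(z) = (z² + 2*z) + 2 = 2 + z² + 2*z)
-7 + J(6)*S(-6) = -7 + (2 + 6² + 2*6)*8 = -7 + (2 + 36 + 12)*8 = -7 + 50*8 = -7 + 400 = 393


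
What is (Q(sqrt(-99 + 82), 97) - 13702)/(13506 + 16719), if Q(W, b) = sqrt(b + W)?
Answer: -34/75 + sqrt(97 + I*sqrt(17))/30225 ≈ -0.45301 + 6.9238e-6*I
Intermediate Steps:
Q(W, b) = sqrt(W + b)
(Q(sqrt(-99 + 82), 97) - 13702)/(13506 + 16719) = (sqrt(sqrt(-99 + 82) + 97) - 13702)/(13506 + 16719) = (sqrt(sqrt(-17) + 97) - 13702)/30225 = (sqrt(I*sqrt(17) + 97) - 13702)*(1/30225) = (sqrt(97 + I*sqrt(17)) - 13702)*(1/30225) = (-13702 + sqrt(97 + I*sqrt(17)))*(1/30225) = -34/75 + sqrt(97 + I*sqrt(17))/30225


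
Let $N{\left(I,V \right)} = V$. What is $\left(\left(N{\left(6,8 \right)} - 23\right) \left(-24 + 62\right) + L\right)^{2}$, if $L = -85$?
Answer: $429025$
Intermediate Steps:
$\left(\left(N{\left(6,8 \right)} - 23\right) \left(-24 + 62\right) + L\right)^{2} = \left(\left(8 - 23\right) \left(-24 + 62\right) - 85\right)^{2} = \left(\left(-15\right) 38 - 85\right)^{2} = \left(-570 - 85\right)^{2} = \left(-655\right)^{2} = 429025$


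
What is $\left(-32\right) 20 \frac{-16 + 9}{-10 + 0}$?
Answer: $-448$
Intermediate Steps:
$\left(-32\right) 20 \frac{-16 + 9}{-10 + 0} = - 640 \left(- \frac{7}{-10}\right) = - 640 \left(\left(-7\right) \left(- \frac{1}{10}\right)\right) = \left(-640\right) \frac{7}{10} = -448$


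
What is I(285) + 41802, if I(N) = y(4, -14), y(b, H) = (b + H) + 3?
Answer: 41795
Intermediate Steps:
y(b, H) = 3 + H + b (y(b, H) = (H + b) + 3 = 3 + H + b)
I(N) = -7 (I(N) = 3 - 14 + 4 = -7)
I(285) + 41802 = -7 + 41802 = 41795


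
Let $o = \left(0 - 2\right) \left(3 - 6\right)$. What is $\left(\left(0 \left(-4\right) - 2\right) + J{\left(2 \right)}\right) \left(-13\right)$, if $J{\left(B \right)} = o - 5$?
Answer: $13$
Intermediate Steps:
$o = 6$ ($o = - 2 \left(3 - 6\right) = \left(-2\right) \left(-3\right) = 6$)
$J{\left(B \right)} = 1$ ($J{\left(B \right)} = 6 - 5 = 1$)
$\left(\left(0 \left(-4\right) - 2\right) + J{\left(2 \right)}\right) \left(-13\right) = \left(\left(0 \left(-4\right) - 2\right) + 1\right) \left(-13\right) = \left(\left(0 - 2\right) + 1\right) \left(-13\right) = \left(-2 + 1\right) \left(-13\right) = \left(-1\right) \left(-13\right) = 13$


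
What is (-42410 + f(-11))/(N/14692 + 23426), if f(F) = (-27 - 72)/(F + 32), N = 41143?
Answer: -4362098876/2409511545 ≈ -1.8104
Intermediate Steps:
f(F) = -99/(32 + F)
(-42410 + f(-11))/(N/14692 + 23426) = (-42410 - 99/(32 - 11))/(41143/14692 + 23426) = (-42410 - 99/21)/(41143*(1/14692) + 23426) = (-42410 - 99*1/21)/(41143/14692 + 23426) = (-42410 - 33/7)/(344215935/14692) = -296903/7*14692/344215935 = -4362098876/2409511545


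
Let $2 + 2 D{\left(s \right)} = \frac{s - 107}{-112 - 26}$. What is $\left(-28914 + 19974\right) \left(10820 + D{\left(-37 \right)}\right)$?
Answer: $- \frac{2224710060}{23} \approx -9.6727 \cdot 10^{7}$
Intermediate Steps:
$D{\left(s \right)} = - \frac{169}{276} - \frac{s}{276}$ ($D{\left(s \right)} = -1 + \frac{\left(s - 107\right) \frac{1}{-112 - 26}}{2} = -1 + \frac{\left(-107 + s\right) \frac{1}{-138}}{2} = -1 + \frac{\left(-107 + s\right) \left(- \frac{1}{138}\right)}{2} = -1 + \frac{\frac{107}{138} - \frac{s}{138}}{2} = -1 - \left(- \frac{107}{276} + \frac{s}{276}\right) = - \frac{169}{276} - \frac{s}{276}$)
$\left(-28914 + 19974\right) \left(10820 + D{\left(-37 \right)}\right) = \left(-28914 + 19974\right) \left(10820 - \frac{11}{23}\right) = - 8940 \left(10820 + \left(- \frac{169}{276} + \frac{37}{276}\right)\right) = - 8940 \left(10820 - \frac{11}{23}\right) = \left(-8940\right) \frac{248849}{23} = - \frac{2224710060}{23}$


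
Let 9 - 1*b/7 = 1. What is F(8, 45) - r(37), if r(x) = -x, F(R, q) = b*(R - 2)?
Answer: 373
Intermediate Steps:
b = 56 (b = 63 - 7*1 = 63 - 7 = 56)
F(R, q) = -112 + 56*R (F(R, q) = 56*(R - 2) = 56*(-2 + R) = -112 + 56*R)
F(8, 45) - r(37) = (-112 + 56*8) - (-1)*37 = (-112 + 448) - 1*(-37) = 336 + 37 = 373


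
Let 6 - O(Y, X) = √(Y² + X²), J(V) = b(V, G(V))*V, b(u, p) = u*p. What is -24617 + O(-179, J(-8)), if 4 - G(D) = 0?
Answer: -24611 - √97577 ≈ -24923.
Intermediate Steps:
G(D) = 4 (G(D) = 4 - 1*0 = 4 + 0 = 4)
b(u, p) = p*u
J(V) = 4*V² (J(V) = (4*V)*V = 4*V²)
O(Y, X) = 6 - √(X² + Y²) (O(Y, X) = 6 - √(Y² + X²) = 6 - √(X² + Y²))
-24617 + O(-179, J(-8)) = -24617 + (6 - √((4*(-8)²)² + (-179)²)) = -24617 + (6 - √((4*64)² + 32041)) = -24617 + (6 - √(256² + 32041)) = -24617 + (6 - √(65536 + 32041)) = -24617 + (6 - √97577) = -24611 - √97577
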